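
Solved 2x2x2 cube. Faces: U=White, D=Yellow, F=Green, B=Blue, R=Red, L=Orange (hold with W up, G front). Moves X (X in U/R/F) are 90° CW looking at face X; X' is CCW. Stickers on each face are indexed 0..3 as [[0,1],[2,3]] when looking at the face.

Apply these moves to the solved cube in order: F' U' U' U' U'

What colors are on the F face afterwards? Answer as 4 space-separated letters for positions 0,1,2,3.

Answer: G G G G

Derivation:
After move 1 (F'): F=GGGG U=WWRR R=YRYR D=OOYY L=OWOW
After move 2 (U'): U=WRWR F=OWGG R=GGYR B=YRBB L=BBOW
After move 3 (U'): U=RRWW F=BBGG R=OWYR B=GGBB L=YROW
After move 4 (U'): U=RWRW F=YRGG R=BBYR B=OWBB L=GGOW
After move 5 (U'): U=WWRR F=GGGG R=YRYR B=BBBB L=OWOW
Query: F face = GGGG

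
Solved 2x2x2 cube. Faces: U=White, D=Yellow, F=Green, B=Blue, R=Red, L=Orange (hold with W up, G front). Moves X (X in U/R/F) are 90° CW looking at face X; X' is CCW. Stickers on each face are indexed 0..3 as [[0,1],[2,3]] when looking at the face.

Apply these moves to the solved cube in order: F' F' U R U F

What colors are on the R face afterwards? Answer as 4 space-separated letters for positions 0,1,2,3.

Answer: G R R B

Derivation:
After move 1 (F'): F=GGGG U=WWRR R=YRYR D=OOYY L=OWOW
After move 2 (F'): F=GGGG U=WWYY R=OROR D=WWYY L=OROR
After move 3 (U): U=YWYW F=ORGG R=BBOR B=ORBB L=GGOR
After move 4 (R): R=OBRB U=YRYG F=OWGY D=WBYO B=WRWB
After move 5 (U): U=YYGR F=OBGY R=WRRB B=GGWB L=OWOR
After move 6 (F): F=GOYB U=YYRW R=GRRB D=RWYO L=OWOB
Query: R face = GRRB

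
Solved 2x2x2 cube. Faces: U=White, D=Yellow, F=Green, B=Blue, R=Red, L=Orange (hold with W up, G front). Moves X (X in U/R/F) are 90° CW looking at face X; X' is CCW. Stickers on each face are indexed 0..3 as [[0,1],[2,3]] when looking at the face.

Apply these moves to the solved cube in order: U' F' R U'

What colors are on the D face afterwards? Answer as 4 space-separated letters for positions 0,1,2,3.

Answer: B B Y R

Derivation:
After move 1 (U'): U=WWWW F=OOGG R=GGRR B=RRBB L=BBOO
After move 2 (F'): F=OGOG U=WWGR R=YGYR D=BOYY L=BWOW
After move 3 (R): R=YYRG U=WGGG F=OOOY D=BBYR B=RRWB
After move 4 (U'): U=GGWG F=BWOY R=OORG B=YYWB L=RROW
Query: D face = BBYR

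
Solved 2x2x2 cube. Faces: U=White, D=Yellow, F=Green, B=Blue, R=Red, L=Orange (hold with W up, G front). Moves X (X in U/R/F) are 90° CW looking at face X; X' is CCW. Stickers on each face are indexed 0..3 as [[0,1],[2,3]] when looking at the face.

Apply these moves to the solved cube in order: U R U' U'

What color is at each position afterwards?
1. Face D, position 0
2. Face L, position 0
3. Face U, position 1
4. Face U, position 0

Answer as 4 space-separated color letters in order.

Answer: Y R W G

Derivation:
After move 1 (U): U=WWWW F=RRGG R=BBRR B=OOBB L=GGOO
After move 2 (R): R=RBRB U=WRWG F=RYGY D=YBYO B=WOWB
After move 3 (U'): U=RGWW F=GGGY R=RYRB B=RBWB L=WOOO
After move 4 (U'): U=GWRW F=WOGY R=GGRB B=RYWB L=RBOO
Query 1: D[0] = Y
Query 2: L[0] = R
Query 3: U[1] = W
Query 4: U[0] = G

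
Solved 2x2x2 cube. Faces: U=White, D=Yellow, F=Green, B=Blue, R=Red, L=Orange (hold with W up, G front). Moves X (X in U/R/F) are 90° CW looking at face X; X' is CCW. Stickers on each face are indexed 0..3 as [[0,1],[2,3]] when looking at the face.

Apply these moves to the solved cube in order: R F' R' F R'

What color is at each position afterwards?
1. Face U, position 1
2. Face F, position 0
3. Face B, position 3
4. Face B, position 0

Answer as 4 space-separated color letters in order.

Answer: O G B G

Derivation:
After move 1 (R): R=RRRR U=WGWG F=GYGY D=YBYB B=WBWB
After move 2 (F'): F=YYGG U=WGRR R=BRYR D=OOYB L=OGOW
After move 3 (R'): R=RRBY U=WWRW F=YGGR D=OYYG B=BBOB
After move 4 (F): F=GYRG U=WWWG R=RRWY D=BRYG L=OOOY
After move 5 (R'): R=RYRW U=WOWB F=GWRG D=BYYG B=GBRB
Query 1: U[1] = O
Query 2: F[0] = G
Query 3: B[3] = B
Query 4: B[0] = G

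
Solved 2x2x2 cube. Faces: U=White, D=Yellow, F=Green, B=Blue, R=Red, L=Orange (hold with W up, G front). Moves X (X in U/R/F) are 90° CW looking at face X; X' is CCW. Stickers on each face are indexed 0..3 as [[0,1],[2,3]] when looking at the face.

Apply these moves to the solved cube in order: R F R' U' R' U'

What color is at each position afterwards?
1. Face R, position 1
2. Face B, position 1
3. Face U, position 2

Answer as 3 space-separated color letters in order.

After move 1 (R): R=RRRR U=WGWG F=GYGY D=YBYB B=WBWB
After move 2 (F): F=GGYY U=WGOO R=WRGR D=RRYB L=OYOB
After move 3 (R'): R=RRWG U=WWOW F=GGYO D=RGYY B=BBRB
After move 4 (U'): U=WWWO F=OYYO R=GGWG B=RRRB L=BBOB
After move 5 (R'): R=GGGW U=WRWR F=OWYO D=RYYO B=YRGB
After move 6 (U'): U=RRWW F=BBYO R=OWGW B=GGGB L=YROB
Query 1: R[1] = W
Query 2: B[1] = G
Query 3: U[2] = W

Answer: W G W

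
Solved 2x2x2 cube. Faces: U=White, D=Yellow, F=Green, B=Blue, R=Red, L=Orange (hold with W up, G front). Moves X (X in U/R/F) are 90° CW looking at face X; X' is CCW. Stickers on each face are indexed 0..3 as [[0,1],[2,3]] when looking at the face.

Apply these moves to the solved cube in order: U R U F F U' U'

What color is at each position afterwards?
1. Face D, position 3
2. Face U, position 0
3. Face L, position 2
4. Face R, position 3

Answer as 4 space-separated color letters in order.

Answer: O Y O B

Derivation:
After move 1 (U): U=WWWW F=RRGG R=BBRR B=OOBB L=GGOO
After move 2 (R): R=RBRB U=WRWG F=RYGY D=YBYO B=WOWB
After move 3 (U): U=WWGR F=RBGY R=WORB B=GGWB L=RYOO
After move 4 (F): F=GRYB U=WWOY R=GORB D=RWYO L=RYOB
After move 5 (F): F=YGBR U=WWBY R=OOYB D=RGYO L=RROW
After move 6 (U'): U=WYWB F=RRBR R=YGYB B=OOWB L=GGOW
After move 7 (U'): U=YBWW F=GGBR R=RRYB B=YGWB L=OOOW
Query 1: D[3] = O
Query 2: U[0] = Y
Query 3: L[2] = O
Query 4: R[3] = B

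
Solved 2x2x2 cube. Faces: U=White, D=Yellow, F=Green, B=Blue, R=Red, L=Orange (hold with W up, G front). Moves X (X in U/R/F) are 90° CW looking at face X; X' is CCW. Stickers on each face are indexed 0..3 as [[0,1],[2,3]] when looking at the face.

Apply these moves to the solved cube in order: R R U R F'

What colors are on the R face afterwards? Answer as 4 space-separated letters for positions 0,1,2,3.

Answer: G G Y B

Derivation:
After move 1 (R): R=RRRR U=WGWG F=GYGY D=YBYB B=WBWB
After move 2 (R): R=RRRR U=WYWY F=GBGB D=YWYW B=GBGB
After move 3 (U): U=WWYY F=RRGB R=GBRR B=OOGB L=GBOO
After move 4 (R): R=RGRB U=WRYB F=RWGW D=YGYO B=YOWB
After move 5 (F'): F=WWRG U=WRRR R=GGYB D=BOYO L=GBOY
Query: R face = GGYB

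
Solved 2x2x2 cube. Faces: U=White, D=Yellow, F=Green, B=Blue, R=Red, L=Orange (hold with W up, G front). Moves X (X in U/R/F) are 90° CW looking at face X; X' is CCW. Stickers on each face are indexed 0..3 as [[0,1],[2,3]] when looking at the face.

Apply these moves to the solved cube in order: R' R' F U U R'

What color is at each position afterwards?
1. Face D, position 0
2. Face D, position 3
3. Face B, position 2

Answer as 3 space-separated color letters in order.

After move 1 (R'): R=RRRR U=WBWB F=GWGW D=YGYG B=YBYB
After move 2 (R'): R=RRRR U=WYWY F=GBGB D=YWYW B=GBGB
After move 3 (F): F=GGBB U=WYOO R=WRYR D=RRYW L=OYOW
After move 4 (U): U=OWOY F=WRBB R=GBYR B=OYGB L=GGOW
After move 5 (U): U=OOYW F=GBBB R=OYYR B=GGGB L=WROW
After move 6 (R'): R=YROY U=OGYG F=GOBW D=RBYB B=WGRB
Query 1: D[0] = R
Query 2: D[3] = B
Query 3: B[2] = R

Answer: R B R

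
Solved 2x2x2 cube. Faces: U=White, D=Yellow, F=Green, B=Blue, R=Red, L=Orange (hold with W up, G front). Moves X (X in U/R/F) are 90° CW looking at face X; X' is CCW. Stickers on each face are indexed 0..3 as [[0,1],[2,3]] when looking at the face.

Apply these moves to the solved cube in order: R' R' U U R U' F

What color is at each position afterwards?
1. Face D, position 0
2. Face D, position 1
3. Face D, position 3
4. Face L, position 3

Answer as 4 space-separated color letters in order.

Answer: R G G G

Derivation:
After move 1 (R'): R=RRRR U=WBWB F=GWGW D=YGYG B=YBYB
After move 2 (R'): R=RRRR U=WYWY F=GBGB D=YWYW B=GBGB
After move 3 (U): U=WWYY F=RRGB R=GBRR B=OOGB L=GBOO
After move 4 (U): U=YWYW F=GBGB R=OORR B=GBGB L=RROO
After move 5 (R): R=RORO U=YBYB F=GWGW D=YGYG B=WBWB
After move 6 (U'): U=BBYY F=RRGW R=GWRO B=ROWB L=WBOO
After move 7 (F): F=GRWR U=BBOB R=YWYO D=RGYG L=WYOG
Query 1: D[0] = R
Query 2: D[1] = G
Query 3: D[3] = G
Query 4: L[3] = G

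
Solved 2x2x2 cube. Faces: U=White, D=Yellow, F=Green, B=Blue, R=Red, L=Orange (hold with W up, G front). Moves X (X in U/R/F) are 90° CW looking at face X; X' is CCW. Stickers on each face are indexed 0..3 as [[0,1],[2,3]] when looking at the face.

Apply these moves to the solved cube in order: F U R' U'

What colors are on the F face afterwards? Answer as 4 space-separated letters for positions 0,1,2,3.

After move 1 (F): F=GGGG U=WWOO R=WRWR D=RRYY L=OYOY
After move 2 (U): U=OWOW F=WRGG R=BBWR B=OYBB L=GGOY
After move 3 (R'): R=BRBW U=OBOO F=WWGW D=RRYG B=YYRB
After move 4 (U'): U=BOOO F=GGGW R=WWBW B=BRRB L=YYOY
Query: F face = GGGW

Answer: G G G W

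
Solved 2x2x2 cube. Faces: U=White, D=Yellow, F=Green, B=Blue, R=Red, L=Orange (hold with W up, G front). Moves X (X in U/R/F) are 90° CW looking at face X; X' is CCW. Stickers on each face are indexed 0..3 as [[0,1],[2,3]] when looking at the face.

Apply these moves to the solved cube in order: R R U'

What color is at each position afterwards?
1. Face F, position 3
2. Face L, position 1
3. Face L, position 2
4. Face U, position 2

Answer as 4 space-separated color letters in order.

After move 1 (R): R=RRRR U=WGWG F=GYGY D=YBYB B=WBWB
After move 2 (R): R=RRRR U=WYWY F=GBGB D=YWYW B=GBGB
After move 3 (U'): U=YYWW F=OOGB R=GBRR B=RRGB L=GBOO
Query 1: F[3] = B
Query 2: L[1] = B
Query 3: L[2] = O
Query 4: U[2] = W

Answer: B B O W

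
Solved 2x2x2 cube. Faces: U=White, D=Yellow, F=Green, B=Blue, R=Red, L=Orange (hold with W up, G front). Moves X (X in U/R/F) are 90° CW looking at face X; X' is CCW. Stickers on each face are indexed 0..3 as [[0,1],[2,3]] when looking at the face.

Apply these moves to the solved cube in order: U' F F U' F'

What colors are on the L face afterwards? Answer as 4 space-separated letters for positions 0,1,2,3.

Answer: R Y O W

Derivation:
After move 1 (U'): U=WWWW F=OOGG R=GGRR B=RRBB L=BBOO
After move 2 (F): F=GOGO U=WWOB R=WGWR D=RGYY L=BYOY
After move 3 (F): F=GGOO U=WWYY R=OGBR D=WWYY L=BROG
After move 4 (U'): U=WYWY F=BROO R=GGBR B=OGBB L=RROG
After move 5 (F'): F=ROBO U=WYGB R=WGWR D=RGYY L=RYOW
Query: L face = RYOW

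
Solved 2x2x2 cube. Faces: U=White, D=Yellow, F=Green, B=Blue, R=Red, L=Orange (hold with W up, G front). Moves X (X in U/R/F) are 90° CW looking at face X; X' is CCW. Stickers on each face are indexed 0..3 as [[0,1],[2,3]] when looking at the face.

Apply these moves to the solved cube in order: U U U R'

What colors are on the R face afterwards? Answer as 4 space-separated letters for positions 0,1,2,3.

After move 1 (U): U=WWWW F=RRGG R=BBRR B=OOBB L=GGOO
After move 2 (U): U=WWWW F=BBGG R=OORR B=GGBB L=RROO
After move 3 (U): U=WWWW F=OOGG R=GGRR B=RRBB L=BBOO
After move 4 (R'): R=GRGR U=WBWR F=OWGW D=YOYG B=YRYB
Query: R face = GRGR

Answer: G R G R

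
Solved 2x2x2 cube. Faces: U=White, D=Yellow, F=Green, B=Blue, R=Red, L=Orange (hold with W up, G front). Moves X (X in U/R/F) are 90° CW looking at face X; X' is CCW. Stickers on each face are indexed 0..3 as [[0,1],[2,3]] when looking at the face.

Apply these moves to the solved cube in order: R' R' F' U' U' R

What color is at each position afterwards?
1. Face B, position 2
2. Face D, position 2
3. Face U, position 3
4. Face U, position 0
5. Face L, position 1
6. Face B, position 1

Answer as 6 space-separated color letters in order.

Answer: R Y G R R B

Derivation:
After move 1 (R'): R=RRRR U=WBWB F=GWGW D=YGYG B=YBYB
After move 2 (R'): R=RRRR U=WYWY F=GBGB D=YWYW B=GBGB
After move 3 (F'): F=BBGG U=WYRR R=WRYR D=OOYW L=OYOW
After move 4 (U'): U=YRWR F=OYGG R=BBYR B=WRGB L=GBOW
After move 5 (U'): U=RRYW F=GBGG R=OYYR B=BBGB L=WROW
After move 6 (R): R=YORY U=RBYG F=GOGW D=OGYB B=WBRB
Query 1: B[2] = R
Query 2: D[2] = Y
Query 3: U[3] = G
Query 4: U[0] = R
Query 5: L[1] = R
Query 6: B[1] = B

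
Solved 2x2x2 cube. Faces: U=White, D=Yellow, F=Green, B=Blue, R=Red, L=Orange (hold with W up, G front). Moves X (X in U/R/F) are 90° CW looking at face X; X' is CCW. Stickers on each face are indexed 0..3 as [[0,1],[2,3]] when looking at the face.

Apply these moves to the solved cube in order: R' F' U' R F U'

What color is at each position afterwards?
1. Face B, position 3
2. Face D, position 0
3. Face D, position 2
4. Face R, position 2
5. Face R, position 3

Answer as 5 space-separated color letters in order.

Answer: B R Y G W

Derivation:
After move 1 (R'): R=RRRR U=WBWB F=GWGW D=YGYG B=YBYB
After move 2 (F'): F=WWGG U=WBRR R=GRYR D=OOYG L=OBOW
After move 3 (U'): U=BRWR F=OBGG R=WWYR B=GRYB L=YBOW
After move 4 (R): R=YWRW U=BBWG F=OOGG D=OYYG B=RRRB
After move 5 (F): F=GOGO U=BBWB R=WWGW D=RYYG L=YOOY
After move 6 (U'): U=BBBW F=YOGO R=GOGW B=WWRB L=RROY
Query 1: B[3] = B
Query 2: D[0] = R
Query 3: D[2] = Y
Query 4: R[2] = G
Query 5: R[3] = W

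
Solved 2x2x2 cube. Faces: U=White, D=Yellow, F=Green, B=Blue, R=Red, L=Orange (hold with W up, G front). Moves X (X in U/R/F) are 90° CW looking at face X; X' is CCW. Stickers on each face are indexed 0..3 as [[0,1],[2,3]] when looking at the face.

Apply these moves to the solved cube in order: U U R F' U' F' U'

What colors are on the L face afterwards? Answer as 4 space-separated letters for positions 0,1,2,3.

After move 1 (U): U=WWWW F=RRGG R=BBRR B=OOBB L=GGOO
After move 2 (U): U=WWWW F=BBGG R=OORR B=GGBB L=RROO
After move 3 (R): R=RORO U=WBWG F=BYGY D=YBYG B=WGWB
After move 4 (F'): F=YYBG U=WBRR R=BOYO D=ROYG L=RGOW
After move 5 (U'): U=BRWR F=RGBG R=YYYO B=BOWB L=WGOW
After move 6 (F'): F=GGRB U=BRYY R=OYRO D=GWYG L=WROW
After move 7 (U'): U=RYBY F=WRRB R=GGRO B=OYWB L=BOOW
Query: L face = BOOW

Answer: B O O W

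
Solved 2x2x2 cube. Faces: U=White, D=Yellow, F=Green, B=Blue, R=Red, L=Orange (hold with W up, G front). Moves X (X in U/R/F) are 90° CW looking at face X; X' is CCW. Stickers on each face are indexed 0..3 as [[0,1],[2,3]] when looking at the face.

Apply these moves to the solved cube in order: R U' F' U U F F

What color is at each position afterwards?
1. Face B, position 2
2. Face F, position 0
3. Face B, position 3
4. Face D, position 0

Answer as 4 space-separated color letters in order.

Answer: W G B G

Derivation:
After move 1 (R): R=RRRR U=WGWG F=GYGY D=YBYB B=WBWB
After move 2 (U'): U=GGWW F=OOGY R=GYRR B=RRWB L=WBOO
After move 3 (F'): F=OYOG U=GGGR R=BYYR D=BOYB L=WWOW
After move 4 (U): U=GGRG F=BYOG R=RRYR B=WWWB L=OYOW
After move 5 (U): U=RGGG F=RROG R=WWYR B=OYWB L=BYOW
After move 6 (F): F=ORGR U=RGWY R=GWGR D=YWYB L=BBOO
After move 7 (F): F=GORR U=RGOB R=WWYR D=GGYB L=BYOW
Query 1: B[2] = W
Query 2: F[0] = G
Query 3: B[3] = B
Query 4: D[0] = G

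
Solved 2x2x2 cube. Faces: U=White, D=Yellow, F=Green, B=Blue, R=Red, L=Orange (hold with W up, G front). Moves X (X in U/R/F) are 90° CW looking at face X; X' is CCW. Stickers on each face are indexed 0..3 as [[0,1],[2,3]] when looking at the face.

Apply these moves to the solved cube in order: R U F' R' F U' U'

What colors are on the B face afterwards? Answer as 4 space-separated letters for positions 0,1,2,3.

Answer: R R O B

Derivation:
After move 1 (R): R=RRRR U=WGWG F=GYGY D=YBYB B=WBWB
After move 2 (U): U=WWGG F=RRGY R=WBRR B=OOWB L=GYOO
After move 3 (F'): F=RYRG U=WWWR R=BBYR D=YOYB L=GGOG
After move 4 (R'): R=BRBY U=WWWO F=RWRR D=YYYG B=BOOB
After move 5 (F): F=RRRW U=WWGG R=WROY D=BBYG L=GYOY
After move 6 (U'): U=WGWG F=GYRW R=RROY B=WROB L=BOOY
After move 7 (U'): U=GGWW F=BORW R=GYOY B=RROB L=WROY
Query: B face = RROB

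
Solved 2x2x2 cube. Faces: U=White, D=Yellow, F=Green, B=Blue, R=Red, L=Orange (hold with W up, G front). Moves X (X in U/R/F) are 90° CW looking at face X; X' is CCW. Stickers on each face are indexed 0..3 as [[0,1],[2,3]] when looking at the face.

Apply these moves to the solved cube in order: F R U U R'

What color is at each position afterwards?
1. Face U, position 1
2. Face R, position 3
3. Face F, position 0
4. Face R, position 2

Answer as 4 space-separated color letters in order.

After move 1 (F): F=GGGG U=WWOO R=WRWR D=RRYY L=OYOY
After move 2 (R): R=WWRR U=WGOG F=GRGY D=RBYB B=OBWB
After move 3 (U): U=OWGG F=WWGY R=OBRR B=OYWB L=GROY
After move 4 (U): U=GOGW F=OBGY R=OYRR B=GRWB L=WWOY
After move 5 (R'): R=YROR U=GWGG F=OOGW D=RBYY B=BRBB
Query 1: U[1] = W
Query 2: R[3] = R
Query 3: F[0] = O
Query 4: R[2] = O

Answer: W R O O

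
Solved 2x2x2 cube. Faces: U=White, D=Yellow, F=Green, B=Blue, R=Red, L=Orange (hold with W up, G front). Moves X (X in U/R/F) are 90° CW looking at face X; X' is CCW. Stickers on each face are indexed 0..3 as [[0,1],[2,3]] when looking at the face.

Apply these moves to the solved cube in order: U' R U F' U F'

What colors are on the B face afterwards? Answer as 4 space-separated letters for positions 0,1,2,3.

After move 1 (U'): U=WWWW F=OOGG R=GGRR B=RRBB L=BBOO
After move 2 (R): R=RGRG U=WOWG F=OYGY D=YBYR B=WRWB
After move 3 (U): U=WWGO F=RGGY R=WRRG B=BBWB L=OYOO
After move 4 (F'): F=GYRG U=WWWR R=BRYG D=YOYR L=OOOG
After move 5 (U): U=WWRW F=BRRG R=BBYG B=OOWB L=GYOG
After move 6 (F'): F=RGBR U=WWBY R=OBYG D=YGYR L=GWOR
Query: B face = OOWB

Answer: O O W B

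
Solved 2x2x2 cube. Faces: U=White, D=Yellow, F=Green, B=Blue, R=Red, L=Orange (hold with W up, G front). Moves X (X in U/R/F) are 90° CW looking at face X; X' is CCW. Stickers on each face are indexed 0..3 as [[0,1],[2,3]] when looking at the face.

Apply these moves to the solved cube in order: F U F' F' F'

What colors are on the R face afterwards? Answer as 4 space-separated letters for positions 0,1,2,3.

After move 1 (F): F=GGGG U=WWOO R=WRWR D=RRYY L=OYOY
After move 2 (U): U=OWOW F=WRGG R=BBWR B=OYBB L=GGOY
After move 3 (F'): F=RGWG U=OWBW R=RBRR D=GYYY L=GWOO
After move 4 (F'): F=GGRW U=OWRR R=YBGR D=WOYY L=GWOB
After move 5 (F'): F=GWGR U=OWYG R=OBWR D=WBYY L=GROR
Query: R face = OBWR

Answer: O B W R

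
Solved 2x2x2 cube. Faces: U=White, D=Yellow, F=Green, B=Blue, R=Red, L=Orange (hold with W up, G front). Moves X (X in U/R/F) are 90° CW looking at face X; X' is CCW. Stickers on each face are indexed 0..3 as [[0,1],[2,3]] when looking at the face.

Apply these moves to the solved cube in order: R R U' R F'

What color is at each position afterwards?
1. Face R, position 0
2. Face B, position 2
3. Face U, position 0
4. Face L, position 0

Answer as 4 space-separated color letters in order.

After move 1 (R): R=RRRR U=WGWG F=GYGY D=YBYB B=WBWB
After move 2 (R): R=RRRR U=WYWY F=GBGB D=YWYW B=GBGB
After move 3 (U'): U=YYWW F=OOGB R=GBRR B=RRGB L=GBOO
After move 4 (R): R=RGRB U=YOWB F=OWGW D=YGYR B=WRYB
After move 5 (F'): F=WWOG U=YORR R=GGYB D=BOYR L=GBOW
Query 1: R[0] = G
Query 2: B[2] = Y
Query 3: U[0] = Y
Query 4: L[0] = G

Answer: G Y Y G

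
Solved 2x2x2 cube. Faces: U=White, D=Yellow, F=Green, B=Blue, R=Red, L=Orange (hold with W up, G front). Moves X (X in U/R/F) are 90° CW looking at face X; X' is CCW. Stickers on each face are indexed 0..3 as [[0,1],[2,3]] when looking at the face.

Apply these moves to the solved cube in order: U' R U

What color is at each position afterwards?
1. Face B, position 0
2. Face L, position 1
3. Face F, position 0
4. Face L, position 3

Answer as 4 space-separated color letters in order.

After move 1 (U'): U=WWWW F=OOGG R=GGRR B=RRBB L=BBOO
After move 2 (R): R=RGRG U=WOWG F=OYGY D=YBYR B=WRWB
After move 3 (U): U=WWGO F=RGGY R=WRRG B=BBWB L=OYOO
Query 1: B[0] = B
Query 2: L[1] = Y
Query 3: F[0] = R
Query 4: L[3] = O

Answer: B Y R O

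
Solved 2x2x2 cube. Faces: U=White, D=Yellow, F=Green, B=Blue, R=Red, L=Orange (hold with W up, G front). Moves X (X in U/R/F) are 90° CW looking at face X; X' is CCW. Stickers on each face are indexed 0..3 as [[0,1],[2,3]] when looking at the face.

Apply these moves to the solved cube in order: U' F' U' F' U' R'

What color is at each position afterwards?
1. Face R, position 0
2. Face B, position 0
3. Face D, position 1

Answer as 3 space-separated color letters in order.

Answer: G Y G

Derivation:
After move 1 (U'): U=WWWW F=OOGG R=GGRR B=RRBB L=BBOO
After move 2 (F'): F=OGOG U=WWGR R=YGYR D=BOYY L=BWOW
After move 3 (U'): U=WRWG F=BWOG R=OGYR B=YGBB L=RROW
After move 4 (F'): F=WGBO U=WROY R=OGBR D=RWYY L=RGOW
After move 5 (U'): U=RYWO F=RGBO R=WGBR B=OGBB L=YGOW
After move 6 (R'): R=GRWB U=RBWO F=RYBO D=RGYO B=YGWB
Query 1: R[0] = G
Query 2: B[0] = Y
Query 3: D[1] = G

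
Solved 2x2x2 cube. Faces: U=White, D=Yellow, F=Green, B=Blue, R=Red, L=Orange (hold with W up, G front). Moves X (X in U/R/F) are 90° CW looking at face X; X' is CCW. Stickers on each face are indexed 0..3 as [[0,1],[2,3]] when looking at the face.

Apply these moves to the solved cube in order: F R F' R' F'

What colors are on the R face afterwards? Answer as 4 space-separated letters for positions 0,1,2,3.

Answer: Y R Y R

Derivation:
After move 1 (F): F=GGGG U=WWOO R=WRWR D=RRYY L=OYOY
After move 2 (R): R=WWRR U=WGOG F=GRGY D=RBYB B=OBWB
After move 3 (F'): F=RYGG U=WGWR R=BWRR D=YYYB L=OGOO
After move 4 (R'): R=WRBR U=WWWO F=RGGR D=YYYG B=BBYB
After move 5 (F'): F=GRRG U=WWWB R=YRYR D=GOYG L=OOOW
Query: R face = YRYR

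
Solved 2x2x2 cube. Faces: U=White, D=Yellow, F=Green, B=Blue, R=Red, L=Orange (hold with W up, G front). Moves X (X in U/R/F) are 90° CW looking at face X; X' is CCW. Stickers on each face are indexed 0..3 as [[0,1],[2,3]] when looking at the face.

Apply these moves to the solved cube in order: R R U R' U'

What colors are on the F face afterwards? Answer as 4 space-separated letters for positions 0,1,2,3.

After move 1 (R): R=RRRR U=WGWG F=GYGY D=YBYB B=WBWB
After move 2 (R): R=RRRR U=WYWY F=GBGB D=YWYW B=GBGB
After move 3 (U): U=WWYY F=RRGB R=GBRR B=OOGB L=GBOO
After move 4 (R'): R=BRGR U=WGYO F=RWGY D=YRYB B=WOWB
After move 5 (U'): U=GOWY F=GBGY R=RWGR B=BRWB L=WOOO
Query: F face = GBGY

Answer: G B G Y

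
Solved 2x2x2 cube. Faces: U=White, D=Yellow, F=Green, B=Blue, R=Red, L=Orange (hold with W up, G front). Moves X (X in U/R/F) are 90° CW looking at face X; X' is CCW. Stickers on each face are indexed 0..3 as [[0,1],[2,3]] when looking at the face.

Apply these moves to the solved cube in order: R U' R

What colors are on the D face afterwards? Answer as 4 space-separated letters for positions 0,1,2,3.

After move 1 (R): R=RRRR U=WGWG F=GYGY D=YBYB B=WBWB
After move 2 (U'): U=GGWW F=OOGY R=GYRR B=RRWB L=WBOO
After move 3 (R): R=RGRY U=GOWY F=OBGB D=YWYR B=WRGB
Query: D face = YWYR

Answer: Y W Y R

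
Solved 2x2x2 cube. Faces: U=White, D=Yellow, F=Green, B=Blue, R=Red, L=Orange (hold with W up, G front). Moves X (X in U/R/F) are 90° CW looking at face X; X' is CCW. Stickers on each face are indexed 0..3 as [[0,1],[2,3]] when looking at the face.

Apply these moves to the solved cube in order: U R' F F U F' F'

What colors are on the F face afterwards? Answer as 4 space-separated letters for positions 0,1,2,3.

Answer: R W R O

Derivation:
After move 1 (U): U=WWWW F=RRGG R=BBRR B=OOBB L=GGOO
After move 2 (R'): R=BRBR U=WBWO F=RWGW D=YRYG B=YOYB
After move 3 (F): F=GRWW U=WBOG R=WROR D=BBYG L=GYOR
After move 4 (F): F=WGWR U=WBRY R=ORGR D=OWYG L=GBOB
After move 5 (U): U=RWYB F=ORWR R=YOGR B=GBYB L=WGOB
After move 6 (F'): F=RROW U=RWYG R=WOOR D=GBYG L=WBOY
After move 7 (F'): F=RWRO U=RWWO R=BOGR D=BYYG L=WGOY
Query: F face = RWRO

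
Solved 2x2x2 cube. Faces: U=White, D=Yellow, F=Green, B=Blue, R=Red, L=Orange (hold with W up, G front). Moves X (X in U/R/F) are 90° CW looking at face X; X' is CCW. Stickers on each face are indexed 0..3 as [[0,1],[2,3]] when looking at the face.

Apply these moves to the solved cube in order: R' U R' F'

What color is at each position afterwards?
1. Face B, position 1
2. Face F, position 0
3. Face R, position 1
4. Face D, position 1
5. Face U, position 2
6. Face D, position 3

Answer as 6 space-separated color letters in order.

Answer: O W R O B W

Derivation:
After move 1 (R'): R=RRRR U=WBWB F=GWGW D=YGYG B=YBYB
After move 2 (U): U=WWBB F=RRGW R=YBRR B=OOYB L=GWOO
After move 3 (R'): R=BRYR U=WYBO F=RWGB D=YRYW B=GOGB
After move 4 (F'): F=WBRG U=WYBY R=RRYR D=WOYW L=GOOB
Query 1: B[1] = O
Query 2: F[0] = W
Query 3: R[1] = R
Query 4: D[1] = O
Query 5: U[2] = B
Query 6: D[3] = W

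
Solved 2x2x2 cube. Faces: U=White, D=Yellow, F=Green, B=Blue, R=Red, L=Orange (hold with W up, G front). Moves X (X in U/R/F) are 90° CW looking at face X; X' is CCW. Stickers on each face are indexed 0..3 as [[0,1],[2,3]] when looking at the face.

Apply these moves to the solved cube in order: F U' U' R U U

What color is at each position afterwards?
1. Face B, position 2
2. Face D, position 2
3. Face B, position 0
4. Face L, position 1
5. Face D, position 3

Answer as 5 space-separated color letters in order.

After move 1 (F): F=GGGG U=WWOO R=WRWR D=RRYY L=OYOY
After move 2 (U'): U=WOWO F=OYGG R=GGWR B=WRBB L=BBOY
After move 3 (U'): U=OOWW F=BBGG R=OYWR B=GGBB L=WROY
After move 4 (R): R=WORY U=OBWG F=BRGY D=RBYG B=WGOB
After move 5 (U): U=WOGB F=WOGY R=WGRY B=WROB L=BROY
After move 6 (U): U=GWBO F=WGGY R=WRRY B=BROB L=WOOY
Query 1: B[2] = O
Query 2: D[2] = Y
Query 3: B[0] = B
Query 4: L[1] = O
Query 5: D[3] = G

Answer: O Y B O G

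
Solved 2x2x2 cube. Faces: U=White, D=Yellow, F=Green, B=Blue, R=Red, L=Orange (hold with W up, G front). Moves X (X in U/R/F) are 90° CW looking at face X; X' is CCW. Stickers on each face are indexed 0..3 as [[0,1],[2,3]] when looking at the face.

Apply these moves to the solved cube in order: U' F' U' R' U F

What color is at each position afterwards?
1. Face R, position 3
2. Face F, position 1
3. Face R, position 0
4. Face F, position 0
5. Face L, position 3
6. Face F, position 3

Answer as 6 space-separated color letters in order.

Answer: Y G Y O W R

Derivation:
After move 1 (U'): U=WWWW F=OOGG R=GGRR B=RRBB L=BBOO
After move 2 (F'): F=OGOG U=WWGR R=YGYR D=BOYY L=BWOW
After move 3 (U'): U=WRWG F=BWOG R=OGYR B=YGBB L=RROW
After move 4 (R'): R=GROY U=WBWY F=BROG D=BWYG B=YGOB
After move 5 (U): U=WWYB F=GROG R=YGOY B=RROB L=BROW
After move 6 (F): F=OGGR U=WWWR R=YGBY D=OYYG L=BBOW
Query 1: R[3] = Y
Query 2: F[1] = G
Query 3: R[0] = Y
Query 4: F[0] = O
Query 5: L[3] = W
Query 6: F[3] = R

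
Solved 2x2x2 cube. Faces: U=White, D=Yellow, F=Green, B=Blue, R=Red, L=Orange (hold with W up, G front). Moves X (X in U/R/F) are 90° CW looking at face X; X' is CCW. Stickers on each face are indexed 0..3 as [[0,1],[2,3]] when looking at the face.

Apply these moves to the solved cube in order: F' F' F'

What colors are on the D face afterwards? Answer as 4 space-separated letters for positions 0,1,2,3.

After move 1 (F'): F=GGGG U=WWRR R=YRYR D=OOYY L=OWOW
After move 2 (F'): F=GGGG U=WWYY R=OROR D=WWYY L=OROR
After move 3 (F'): F=GGGG U=WWOO R=WRWR D=RRYY L=OYOY
Query: D face = RRYY

Answer: R R Y Y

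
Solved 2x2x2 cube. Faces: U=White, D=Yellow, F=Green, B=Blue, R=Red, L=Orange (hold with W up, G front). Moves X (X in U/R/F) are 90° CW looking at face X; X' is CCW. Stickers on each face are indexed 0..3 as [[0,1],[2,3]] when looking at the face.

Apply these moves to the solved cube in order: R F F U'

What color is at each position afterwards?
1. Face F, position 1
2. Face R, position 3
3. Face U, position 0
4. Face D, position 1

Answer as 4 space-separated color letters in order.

Answer: R R G W

Derivation:
After move 1 (R): R=RRRR U=WGWG F=GYGY D=YBYB B=WBWB
After move 2 (F): F=GGYY U=WGOO R=WRGR D=RRYB L=OYOB
After move 3 (F): F=YGYG U=WGBY R=OROR D=GWYB L=OROR
After move 4 (U'): U=GYWB F=ORYG R=YGOR B=ORWB L=WBOR
Query 1: F[1] = R
Query 2: R[3] = R
Query 3: U[0] = G
Query 4: D[1] = W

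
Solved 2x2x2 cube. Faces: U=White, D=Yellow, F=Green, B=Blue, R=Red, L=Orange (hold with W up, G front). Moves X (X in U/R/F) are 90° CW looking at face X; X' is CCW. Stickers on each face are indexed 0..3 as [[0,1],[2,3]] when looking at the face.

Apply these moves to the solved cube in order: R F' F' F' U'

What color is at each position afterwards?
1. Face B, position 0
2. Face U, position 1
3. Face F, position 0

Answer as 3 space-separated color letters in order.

After move 1 (R): R=RRRR U=WGWG F=GYGY D=YBYB B=WBWB
After move 2 (F'): F=YYGG U=WGRR R=BRYR D=OOYB L=OGOW
After move 3 (F'): F=YGYG U=WGBY R=OROR D=GWYB L=OROR
After move 4 (F'): F=GGYY U=WGOO R=WRGR D=RRYB L=OYOB
After move 5 (U'): U=GOWO F=OYYY R=GGGR B=WRWB L=WBOB
Query 1: B[0] = W
Query 2: U[1] = O
Query 3: F[0] = O

Answer: W O O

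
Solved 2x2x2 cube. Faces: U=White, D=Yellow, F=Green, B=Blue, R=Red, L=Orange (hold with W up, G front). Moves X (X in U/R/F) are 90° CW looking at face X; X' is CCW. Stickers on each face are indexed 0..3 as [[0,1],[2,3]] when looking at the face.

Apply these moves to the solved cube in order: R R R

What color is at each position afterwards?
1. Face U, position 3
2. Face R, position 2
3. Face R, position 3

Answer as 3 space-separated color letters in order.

After move 1 (R): R=RRRR U=WGWG F=GYGY D=YBYB B=WBWB
After move 2 (R): R=RRRR U=WYWY F=GBGB D=YWYW B=GBGB
After move 3 (R): R=RRRR U=WBWB F=GWGW D=YGYG B=YBYB
Query 1: U[3] = B
Query 2: R[2] = R
Query 3: R[3] = R

Answer: B R R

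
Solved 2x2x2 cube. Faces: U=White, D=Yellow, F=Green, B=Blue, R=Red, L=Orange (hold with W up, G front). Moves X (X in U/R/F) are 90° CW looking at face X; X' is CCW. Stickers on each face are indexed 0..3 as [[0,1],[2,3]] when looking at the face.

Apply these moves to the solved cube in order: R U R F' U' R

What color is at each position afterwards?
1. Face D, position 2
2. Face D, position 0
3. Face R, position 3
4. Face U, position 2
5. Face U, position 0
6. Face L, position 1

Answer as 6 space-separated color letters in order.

After move 1 (R): R=RRRR U=WGWG F=GYGY D=YBYB B=WBWB
After move 2 (U): U=WWGG F=RRGY R=WBRR B=OOWB L=GYOO
After move 3 (R): R=RWRB U=WRGY F=RBGB D=YWYO B=GOWB
After move 4 (F'): F=BBRG U=WRRR R=WWYB D=YOYO L=GYOG
After move 5 (U'): U=RRWR F=GYRG R=BBYB B=WWWB L=GOOG
After move 6 (R): R=YBBB U=RYWG F=GORO D=YWYW B=RWRB
Query 1: D[2] = Y
Query 2: D[0] = Y
Query 3: R[3] = B
Query 4: U[2] = W
Query 5: U[0] = R
Query 6: L[1] = O

Answer: Y Y B W R O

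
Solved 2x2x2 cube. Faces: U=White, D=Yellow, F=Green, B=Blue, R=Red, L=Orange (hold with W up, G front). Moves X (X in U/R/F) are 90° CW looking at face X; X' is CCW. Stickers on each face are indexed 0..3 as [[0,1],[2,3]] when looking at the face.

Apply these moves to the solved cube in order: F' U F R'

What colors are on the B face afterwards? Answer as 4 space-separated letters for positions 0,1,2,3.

After move 1 (F'): F=GGGG U=WWRR R=YRYR D=OOYY L=OWOW
After move 2 (U): U=RWRW F=YRGG R=BBYR B=OWBB L=GGOW
After move 3 (F): F=GYGR U=RWWG R=RBWR D=YBYY L=GOOO
After move 4 (R'): R=BRRW U=RBWO F=GWGG D=YYYR B=YWBB
Query: B face = YWBB

Answer: Y W B B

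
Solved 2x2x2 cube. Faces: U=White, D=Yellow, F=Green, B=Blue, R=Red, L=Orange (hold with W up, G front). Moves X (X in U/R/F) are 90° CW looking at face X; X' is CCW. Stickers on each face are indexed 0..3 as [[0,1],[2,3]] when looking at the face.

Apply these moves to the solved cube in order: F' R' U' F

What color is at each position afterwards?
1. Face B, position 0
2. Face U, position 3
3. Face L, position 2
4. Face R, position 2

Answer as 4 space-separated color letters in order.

After move 1 (F'): F=GGGG U=WWRR R=YRYR D=OOYY L=OWOW
After move 2 (R'): R=RRYY U=WBRB F=GWGR D=OGYG B=YBOB
After move 3 (U'): U=BBWR F=OWGR R=GWYY B=RROB L=YBOW
After move 4 (F): F=GORW U=BBWB R=WWRY D=YGYG L=YOOG
Query 1: B[0] = R
Query 2: U[3] = B
Query 3: L[2] = O
Query 4: R[2] = R

Answer: R B O R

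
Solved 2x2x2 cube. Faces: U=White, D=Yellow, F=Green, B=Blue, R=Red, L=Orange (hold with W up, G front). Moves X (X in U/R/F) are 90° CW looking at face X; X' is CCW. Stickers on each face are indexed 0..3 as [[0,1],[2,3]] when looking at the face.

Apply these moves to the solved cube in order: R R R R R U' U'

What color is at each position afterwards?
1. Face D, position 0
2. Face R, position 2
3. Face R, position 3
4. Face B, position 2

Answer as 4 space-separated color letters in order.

After move 1 (R): R=RRRR U=WGWG F=GYGY D=YBYB B=WBWB
After move 2 (R): R=RRRR U=WYWY F=GBGB D=YWYW B=GBGB
After move 3 (R): R=RRRR U=WBWB F=GWGW D=YGYG B=YBYB
After move 4 (R): R=RRRR U=WWWW F=GGGG D=YYYY B=BBBB
After move 5 (R): R=RRRR U=WGWG F=GYGY D=YBYB B=WBWB
After move 6 (U'): U=GGWW F=OOGY R=GYRR B=RRWB L=WBOO
After move 7 (U'): U=GWGW F=WBGY R=OORR B=GYWB L=RROO
Query 1: D[0] = Y
Query 2: R[2] = R
Query 3: R[3] = R
Query 4: B[2] = W

Answer: Y R R W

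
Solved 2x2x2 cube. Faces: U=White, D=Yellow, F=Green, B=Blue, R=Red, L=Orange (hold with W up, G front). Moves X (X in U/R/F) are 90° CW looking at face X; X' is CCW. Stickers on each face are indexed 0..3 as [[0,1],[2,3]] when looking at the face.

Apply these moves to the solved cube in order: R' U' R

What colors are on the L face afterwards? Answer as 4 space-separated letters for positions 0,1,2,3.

After move 1 (R'): R=RRRR U=WBWB F=GWGW D=YGYG B=YBYB
After move 2 (U'): U=BBWW F=OOGW R=GWRR B=RRYB L=YBOO
After move 3 (R): R=RGRW U=BOWW F=OGGG D=YYYR B=WRBB
Query: L face = YBOO

Answer: Y B O O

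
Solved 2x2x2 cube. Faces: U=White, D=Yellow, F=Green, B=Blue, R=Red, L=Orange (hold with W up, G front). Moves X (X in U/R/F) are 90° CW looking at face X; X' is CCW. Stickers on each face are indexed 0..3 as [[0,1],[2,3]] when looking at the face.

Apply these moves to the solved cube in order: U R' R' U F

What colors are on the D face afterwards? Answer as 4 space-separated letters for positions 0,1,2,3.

Answer: B G Y W

Derivation:
After move 1 (U): U=WWWW F=RRGG R=BBRR B=OOBB L=GGOO
After move 2 (R'): R=BRBR U=WBWO F=RWGW D=YRYG B=YOYB
After move 3 (R'): R=RRBB U=WYWY F=RBGO D=YWYW B=GORB
After move 4 (U): U=WWYY F=RRGO R=GOBB B=GGRB L=RBOO
After move 5 (F): F=GROR U=WWOB R=YOYB D=BGYW L=RYOW
Query: D face = BGYW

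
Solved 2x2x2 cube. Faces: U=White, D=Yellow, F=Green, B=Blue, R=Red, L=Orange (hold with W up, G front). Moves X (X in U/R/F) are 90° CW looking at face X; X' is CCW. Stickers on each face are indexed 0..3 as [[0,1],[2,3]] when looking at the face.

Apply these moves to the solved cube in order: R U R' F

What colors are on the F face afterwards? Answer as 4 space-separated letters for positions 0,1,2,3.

Answer: G R G W

Derivation:
After move 1 (R): R=RRRR U=WGWG F=GYGY D=YBYB B=WBWB
After move 2 (U): U=WWGG F=RRGY R=WBRR B=OOWB L=GYOO
After move 3 (R'): R=BRWR U=WWGO F=RWGG D=YRYY B=BOBB
After move 4 (F): F=GRGW U=WWOY R=GROR D=WBYY L=GYOR
Query: F face = GRGW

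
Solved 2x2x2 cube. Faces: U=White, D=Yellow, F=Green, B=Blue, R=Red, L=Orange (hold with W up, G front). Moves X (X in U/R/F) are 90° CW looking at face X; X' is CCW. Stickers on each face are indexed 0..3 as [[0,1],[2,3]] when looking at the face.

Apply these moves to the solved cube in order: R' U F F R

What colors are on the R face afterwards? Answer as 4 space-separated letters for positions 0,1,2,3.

After move 1 (R'): R=RRRR U=WBWB F=GWGW D=YGYG B=YBYB
After move 2 (U): U=WWBB F=RRGW R=YBRR B=OOYB L=GWOO
After move 3 (F): F=GRWR U=WWOW R=BBBR D=RYYG L=GYOG
After move 4 (F): F=WGRR U=WWGY R=OBWR D=BBYG L=GROY
After move 5 (R): R=WORB U=WGGR F=WBRG D=BYYO B=YOWB
Query: R face = WORB

Answer: W O R B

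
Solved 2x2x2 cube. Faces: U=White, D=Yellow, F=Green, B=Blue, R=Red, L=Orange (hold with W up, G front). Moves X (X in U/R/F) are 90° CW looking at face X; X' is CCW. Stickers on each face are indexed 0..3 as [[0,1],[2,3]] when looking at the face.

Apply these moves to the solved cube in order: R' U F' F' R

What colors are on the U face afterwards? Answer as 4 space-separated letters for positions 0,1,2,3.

Answer: W G G R

Derivation:
After move 1 (R'): R=RRRR U=WBWB F=GWGW D=YGYG B=YBYB
After move 2 (U): U=WWBB F=RRGW R=YBRR B=OOYB L=GWOO
After move 3 (F'): F=RWRG U=WWYR R=GBYR D=WOYG L=GBOB
After move 4 (F'): F=WGRR U=WWGY R=OBWR D=BBYG L=GROY
After move 5 (R): R=WORB U=WGGR F=WBRG D=BYYO B=YOWB
Query: U face = WGGR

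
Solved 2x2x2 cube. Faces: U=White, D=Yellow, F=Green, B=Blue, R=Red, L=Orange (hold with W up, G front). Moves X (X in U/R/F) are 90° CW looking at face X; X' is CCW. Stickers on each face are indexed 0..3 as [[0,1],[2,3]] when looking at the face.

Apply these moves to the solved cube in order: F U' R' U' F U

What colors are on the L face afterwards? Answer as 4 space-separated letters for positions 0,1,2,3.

After move 1 (F): F=GGGG U=WWOO R=WRWR D=RRYY L=OYOY
After move 2 (U'): U=WOWO F=OYGG R=GGWR B=WRBB L=BBOY
After move 3 (R'): R=GRGW U=WBWW F=OOGO D=RYYG B=YRRB
After move 4 (U'): U=BWWW F=BBGO R=OOGW B=GRRB L=YROY
After move 5 (F): F=GBOB U=BWYR R=WOWW D=GOYG L=YROY
After move 6 (U): U=YBRW F=WOOB R=GRWW B=YRRB L=GBOY
Query: L face = GBOY

Answer: G B O Y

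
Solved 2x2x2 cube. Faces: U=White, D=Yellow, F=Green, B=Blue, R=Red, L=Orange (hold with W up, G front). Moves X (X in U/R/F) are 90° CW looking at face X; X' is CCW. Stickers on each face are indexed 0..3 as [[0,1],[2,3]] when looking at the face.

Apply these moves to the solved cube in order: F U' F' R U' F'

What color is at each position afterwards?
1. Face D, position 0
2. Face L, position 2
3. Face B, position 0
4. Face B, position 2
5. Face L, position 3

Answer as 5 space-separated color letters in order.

After move 1 (F): F=GGGG U=WWOO R=WRWR D=RRYY L=OYOY
After move 2 (U'): U=WOWO F=OYGG R=GGWR B=WRBB L=BBOY
After move 3 (F'): F=YGOG U=WOGW R=RGRR D=BYYY L=BOOW
After move 4 (R): R=RRRG U=WGGG F=YYOY D=BBYW B=WROB
After move 5 (U'): U=GGWG F=BOOY R=YYRG B=RROB L=WROW
After move 6 (F'): F=OYBO U=GGYR R=BYBG D=RWYW L=WGOW
Query 1: D[0] = R
Query 2: L[2] = O
Query 3: B[0] = R
Query 4: B[2] = O
Query 5: L[3] = W

Answer: R O R O W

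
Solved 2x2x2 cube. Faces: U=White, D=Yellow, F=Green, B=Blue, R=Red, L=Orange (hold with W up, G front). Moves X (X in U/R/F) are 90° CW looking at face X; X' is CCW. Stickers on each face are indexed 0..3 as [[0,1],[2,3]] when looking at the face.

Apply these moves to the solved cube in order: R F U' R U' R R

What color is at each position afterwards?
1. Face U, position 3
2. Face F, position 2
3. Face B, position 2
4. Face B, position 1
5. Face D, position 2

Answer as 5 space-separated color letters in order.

After move 1 (R): R=RRRR U=WGWG F=GYGY D=YBYB B=WBWB
After move 2 (F): F=GGYY U=WGOO R=WRGR D=RRYB L=OYOB
After move 3 (U'): U=GOWO F=OYYY R=GGGR B=WRWB L=WBOB
After move 4 (R): R=GGRG U=GYWY F=ORYB D=RWYW B=OROB
After move 5 (U'): U=YYGW F=WBYB R=ORRG B=GGOB L=OROB
After move 6 (R): R=ROGR U=YBGB F=WWYW D=ROYG B=WGYB
After move 7 (R): R=GRRO U=YWGW F=WOYG D=RYYW B=BGBB
Query 1: U[3] = W
Query 2: F[2] = Y
Query 3: B[2] = B
Query 4: B[1] = G
Query 5: D[2] = Y

Answer: W Y B G Y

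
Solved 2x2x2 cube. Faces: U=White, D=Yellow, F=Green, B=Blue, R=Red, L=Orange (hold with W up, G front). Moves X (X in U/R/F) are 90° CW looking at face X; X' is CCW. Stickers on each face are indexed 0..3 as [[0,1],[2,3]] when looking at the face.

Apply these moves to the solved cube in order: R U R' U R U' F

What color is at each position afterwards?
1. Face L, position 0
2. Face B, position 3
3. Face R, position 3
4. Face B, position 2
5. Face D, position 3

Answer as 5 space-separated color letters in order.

Answer: W B O W G

Derivation:
After move 1 (R): R=RRRR U=WGWG F=GYGY D=YBYB B=WBWB
After move 2 (U): U=WWGG F=RRGY R=WBRR B=OOWB L=GYOO
After move 3 (R'): R=BRWR U=WWGO F=RWGG D=YRYY B=BOBB
After move 4 (U): U=GWOW F=BRGG R=BOWR B=GYBB L=RWOO
After move 5 (R): R=WBRO U=GROG F=BRGY D=YBYG B=WYWB
After move 6 (U'): U=RGGO F=RWGY R=BRRO B=WBWB L=WYOO
After move 7 (F): F=GRYW U=RGOY R=GROO D=RBYG L=WYOB
Query 1: L[0] = W
Query 2: B[3] = B
Query 3: R[3] = O
Query 4: B[2] = W
Query 5: D[3] = G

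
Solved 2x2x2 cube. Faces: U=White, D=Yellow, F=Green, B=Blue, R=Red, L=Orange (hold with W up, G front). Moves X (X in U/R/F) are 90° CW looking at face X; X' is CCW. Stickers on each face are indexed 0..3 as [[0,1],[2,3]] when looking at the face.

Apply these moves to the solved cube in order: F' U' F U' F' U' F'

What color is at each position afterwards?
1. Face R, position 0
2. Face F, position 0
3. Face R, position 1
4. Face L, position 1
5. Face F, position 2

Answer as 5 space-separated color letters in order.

After move 1 (F'): F=GGGG U=WWRR R=YRYR D=OOYY L=OWOW
After move 2 (U'): U=WRWR F=OWGG R=GGYR B=YRBB L=BBOW
After move 3 (F): F=GOGW U=WRWB R=WGRR D=YGYY L=BOOO
After move 4 (U'): U=RBWW F=BOGW R=GORR B=WGBB L=YROO
After move 5 (F'): F=OWBG U=RBGR R=GOYR D=ROYY L=YWOW
After move 6 (U'): U=BRRG F=YWBG R=OWYR B=GOBB L=WGOW
After move 7 (F'): F=WGYB U=BROY R=OWRR D=GWYY L=WGOR
Query 1: R[0] = O
Query 2: F[0] = W
Query 3: R[1] = W
Query 4: L[1] = G
Query 5: F[2] = Y

Answer: O W W G Y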